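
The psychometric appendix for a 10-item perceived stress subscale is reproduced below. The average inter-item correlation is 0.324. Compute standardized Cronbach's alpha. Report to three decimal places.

α = 0.827

Standardized α = k·r̄ / (1 + (k−1)·r̄) = 10 × 0.324 / (1 + 9 × 0.324)
  = 3.2400 / 3.9160 = 0.827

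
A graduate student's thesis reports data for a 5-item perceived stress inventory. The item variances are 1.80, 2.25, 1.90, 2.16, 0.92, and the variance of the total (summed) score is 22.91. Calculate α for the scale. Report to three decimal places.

α = 0.757

Σσ²ᵢ = 1.80 + 2.25 + 1.90 + 2.16 + 0.92 = 9.03
α = (k/(k−1))·(1 − Σσ²ᵢ/total variance) = (5/4)·(1 − 9.03/22.91) = 0.757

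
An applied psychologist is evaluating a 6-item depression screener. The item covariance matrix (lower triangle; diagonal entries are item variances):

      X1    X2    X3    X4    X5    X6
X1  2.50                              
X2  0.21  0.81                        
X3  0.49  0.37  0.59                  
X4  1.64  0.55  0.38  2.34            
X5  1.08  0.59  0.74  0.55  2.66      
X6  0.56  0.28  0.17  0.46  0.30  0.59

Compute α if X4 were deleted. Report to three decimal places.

Remaining items: X1, X2, X3, X5, X6 (k = 5).
Σσ²ᵢ = 2.50 + 0.81 + 0.59 + 2.66 + 0.59 = 7.15
σ²_total = 7.15 + 2 × 4.79 = 16.73
α (item deleted) = (5/4)·(1 − 7.15/16.73) = 0.716

α = 0.716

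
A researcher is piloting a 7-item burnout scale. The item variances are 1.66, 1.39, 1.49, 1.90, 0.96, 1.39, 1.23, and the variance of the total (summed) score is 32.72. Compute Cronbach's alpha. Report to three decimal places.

ΣVar(i) = 1.66 + 1.39 + 1.49 + 1.90 + 0.96 + 1.39 + 1.23 = 10.02
α = (k/(k−1))·(1 − ΣVar(i)/Var(T)) = (7/6)·(1 − 10.02/32.72) = 0.809

Cronbach's alpha = 0.809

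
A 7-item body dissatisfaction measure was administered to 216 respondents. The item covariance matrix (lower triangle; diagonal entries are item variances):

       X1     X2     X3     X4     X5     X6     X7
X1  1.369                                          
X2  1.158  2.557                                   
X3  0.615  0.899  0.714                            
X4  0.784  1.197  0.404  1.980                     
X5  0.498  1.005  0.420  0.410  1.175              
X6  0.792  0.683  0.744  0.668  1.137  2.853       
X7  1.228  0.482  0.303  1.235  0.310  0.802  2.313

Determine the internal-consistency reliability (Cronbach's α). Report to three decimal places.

Σσᵢ² = 1.369 + 2.557 + 0.714 + 1.980 + 1.175 + 2.853 + 2.313 = 12.961
Sum of the distinct covariances = 15.774
total variance = 12.961 + 2 × 15.774 = 44.509
α = (k/(k−1))·(1 − Σσᵢ²/total variance) = (7/6)·(1 − 12.961/44.509) = 0.827

Cronbach's α = 0.827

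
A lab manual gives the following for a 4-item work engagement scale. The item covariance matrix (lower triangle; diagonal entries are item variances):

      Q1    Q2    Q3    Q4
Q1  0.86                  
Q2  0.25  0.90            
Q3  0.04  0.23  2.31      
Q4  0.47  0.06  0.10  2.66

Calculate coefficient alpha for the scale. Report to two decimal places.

coefficient alpha = 0.34

ΣVar(i) = 0.86 + 0.90 + 2.31 + 2.66 = 6.73
Sum of off-diagonal covariances = 1.15
σ²_total = 6.73 + 2 × 1.15 = 9.03
α = (k/(k−1))·(1 − ΣVar(i)/σ²_total) = (4/3)·(1 − 6.73/9.03) = 0.34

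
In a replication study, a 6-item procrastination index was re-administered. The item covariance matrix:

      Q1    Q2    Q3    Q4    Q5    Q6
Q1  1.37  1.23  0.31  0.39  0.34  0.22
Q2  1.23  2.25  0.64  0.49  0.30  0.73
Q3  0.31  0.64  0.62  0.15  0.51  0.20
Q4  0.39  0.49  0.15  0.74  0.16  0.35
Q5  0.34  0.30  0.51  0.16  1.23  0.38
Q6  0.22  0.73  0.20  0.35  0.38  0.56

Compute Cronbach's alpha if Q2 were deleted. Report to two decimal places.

Cronbach's alpha = 0.71

Remaining items: Q1, Q3, Q4, Q5, Q6 (k = 5).
ΣVar(i) = 1.37 + 0.62 + 0.74 + 1.23 + 0.56 = 4.52
total variance = 4.52 + 2 × 3.01 = 10.54
α (item deleted) = (5/4)·(1 − 4.52/10.54) = 0.71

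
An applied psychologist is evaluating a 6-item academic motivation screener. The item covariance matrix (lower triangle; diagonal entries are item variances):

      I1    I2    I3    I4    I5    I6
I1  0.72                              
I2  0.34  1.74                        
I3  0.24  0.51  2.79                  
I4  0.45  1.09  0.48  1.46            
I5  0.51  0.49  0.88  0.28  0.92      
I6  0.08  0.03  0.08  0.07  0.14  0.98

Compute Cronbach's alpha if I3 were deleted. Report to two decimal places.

Remaining items: I1, I2, I4, I5, I6 (k = 5).
Σσ²ᵢ = 0.72 + 1.74 + 1.46 + 0.92 + 0.98 = 5.82
total variance = 5.82 + 2 × 3.48 = 12.78
α (item deleted) = (5/4)·(1 − 5.82/12.78) = 0.68

α = 0.68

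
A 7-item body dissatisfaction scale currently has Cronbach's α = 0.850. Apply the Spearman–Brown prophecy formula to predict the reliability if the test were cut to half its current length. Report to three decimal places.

predicted reliability = 0.739

Length factor m = 1/2
α' = m·α / (1 − (1−m)·α)
   = 1/2 × 0.850 / (1 − (1 − 1/2) × 0.850)
   = 0.4250 / 0.5750 = 0.739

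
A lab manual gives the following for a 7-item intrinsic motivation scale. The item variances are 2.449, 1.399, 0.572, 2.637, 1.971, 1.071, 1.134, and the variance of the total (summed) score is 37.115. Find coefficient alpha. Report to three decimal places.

α = 0.814

ΣVar(i) = 2.449 + 1.399 + 0.572 + 2.637 + 1.971 + 1.071 + 1.134 = 11.233
α = (k/(k−1))·(1 − ΣVar(i)/σ²_total) = (7/6)·(1 − 11.233/37.115) = 0.814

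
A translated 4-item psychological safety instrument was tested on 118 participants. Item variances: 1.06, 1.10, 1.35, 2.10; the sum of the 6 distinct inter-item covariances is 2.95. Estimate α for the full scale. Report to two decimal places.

ΣVar(i) = 1.06 + 1.10 + 1.35 + 2.10 = 5.61
Sum of distinct covariances = 2.95
σ²_total = ΣVar(i) + 2·Σcov = 5.61 + 2 × 2.95 = 11.51
α = (4/3)·(1 − 5.61/11.51) = 0.68

α = 0.68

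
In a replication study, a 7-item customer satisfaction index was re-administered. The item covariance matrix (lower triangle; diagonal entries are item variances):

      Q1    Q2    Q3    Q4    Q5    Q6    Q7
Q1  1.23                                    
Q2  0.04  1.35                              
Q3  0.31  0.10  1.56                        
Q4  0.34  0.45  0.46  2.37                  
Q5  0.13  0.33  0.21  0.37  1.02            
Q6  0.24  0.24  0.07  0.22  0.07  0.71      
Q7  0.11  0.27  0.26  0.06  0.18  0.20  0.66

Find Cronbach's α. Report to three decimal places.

Σσ²ᵢ = 1.23 + 1.35 + 1.56 + 2.37 + 1.02 + 0.71 + 0.66 = 8.90
Σ_{i<j} σ_ij = 4.66
Var(T) = 8.90 + 2 × 4.66 = 18.22
α = (k/(k−1))·(1 − Σσ²ᵢ/Var(T)) = (7/6)·(1 − 8.90/18.22) = 0.597

α = 0.597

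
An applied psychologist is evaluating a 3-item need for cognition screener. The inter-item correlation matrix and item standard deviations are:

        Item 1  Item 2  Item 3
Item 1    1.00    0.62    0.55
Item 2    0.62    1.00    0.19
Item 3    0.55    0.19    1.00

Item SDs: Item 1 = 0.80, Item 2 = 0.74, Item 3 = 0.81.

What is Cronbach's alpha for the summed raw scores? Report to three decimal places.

Σσ²ᵢ = 0.80² + 0.74² + 0.81² = 1.8437
Covariances σ_ij = r_ij · s_i · s_j:
  σ(Item 1,Item 2) = 0.62 × 0.80 × 0.74 = 0.3670
  σ(Item 1,Item 3) = 0.55 × 0.80 × 0.81 = 0.3564
  σ(Item 2,Item 3) = 0.19 × 0.74 × 0.81 = 0.1139
σ²_T = Σσ²ᵢ + 2·Σσ_ij = 1.8437 + 2 × 0.8373 = 3.5183
α = (3/2)·(1 − 1.8437/3.5183) = 0.714

Cronbach's alpha = 0.714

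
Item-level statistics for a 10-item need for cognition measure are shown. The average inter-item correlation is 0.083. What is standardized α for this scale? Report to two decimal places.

standardized α = 0.48

Standardized α = k·r̄ / (1 + (k−1)·r̄) = 10 × 0.083 / (1 + 9 × 0.083)
  = 0.8300 / 1.7470 = 0.48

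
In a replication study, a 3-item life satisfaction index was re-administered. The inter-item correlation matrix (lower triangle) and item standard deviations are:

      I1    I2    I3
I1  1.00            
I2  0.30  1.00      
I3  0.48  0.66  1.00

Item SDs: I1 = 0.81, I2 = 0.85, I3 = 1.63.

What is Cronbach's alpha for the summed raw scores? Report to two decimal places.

Σσ²ᵢ = 0.81² + 0.85² + 1.63² = 4.0355
Covariances σ_ij = r_ij · s_i · s_j:
  σ(I1,I2) = 0.30 × 0.81 × 0.85 = 0.2065
  σ(I1,I3) = 0.48 × 0.81 × 1.63 = 0.6337
  σ(I2,I3) = 0.66 × 0.85 × 1.63 = 0.9144
σ²_T = Σσ²ᵢ + 2·Σσ_ij = 4.0355 + 2 × 1.7546 = 7.5447
α = (3/2)·(1 − 4.0355/7.5447) = 0.70

Cronbach's alpha = 0.70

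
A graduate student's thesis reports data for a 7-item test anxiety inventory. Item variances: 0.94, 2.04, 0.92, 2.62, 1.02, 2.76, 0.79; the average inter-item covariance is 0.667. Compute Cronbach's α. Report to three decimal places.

Cronbach's α = 0.836

Σσᵢ² = 0.94 + 2.04 + 0.92 + 2.62 + 1.02 + 2.76 + 0.79 = 11.09
Sum of the 21 distinct covariances = 21 × 0.667 = 14.007
Var(T) = Σσᵢ² + 2·Σcov = 11.09 + 2 × 14.007 = 39.104
α = (7/6)·(1 − 11.09/39.104) = 0.836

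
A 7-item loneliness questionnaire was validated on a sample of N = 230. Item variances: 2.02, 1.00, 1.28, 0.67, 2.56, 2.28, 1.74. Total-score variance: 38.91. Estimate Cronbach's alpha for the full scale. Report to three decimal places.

Cronbach's alpha = 0.820

Σσᵢ² = 2.02 + 1.00 + 1.28 + 0.67 + 2.56 + 2.28 + 1.74 = 11.55
α = (k/(k−1))·(1 − Σσᵢ²/Var(T)) = (7/6)·(1 − 11.55/38.91) = 0.820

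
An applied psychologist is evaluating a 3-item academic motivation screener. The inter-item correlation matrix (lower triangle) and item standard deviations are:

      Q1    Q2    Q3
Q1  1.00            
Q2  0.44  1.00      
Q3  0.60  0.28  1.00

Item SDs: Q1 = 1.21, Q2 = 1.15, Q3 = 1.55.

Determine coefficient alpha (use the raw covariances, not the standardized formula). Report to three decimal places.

coefficient alpha = 0.694

Σσ²ᵢ = 1.21² + 1.15² + 1.55² = 5.1891
Covariances σ_ij = r_ij · s_i · s_j:
  σ(Q1,Q2) = 0.44 × 1.21 × 1.15 = 0.6123
  σ(Q1,Q3) = 0.60 × 1.21 × 1.55 = 1.1253
  σ(Q2,Q3) = 0.28 × 1.15 × 1.55 = 0.4991
σ²_T = Σσ²ᵢ + 2·Σσ_ij = 5.1891 + 2 × 2.2367 = 9.6625
α = (3/2)·(1 − 5.1891/9.6625) = 0.694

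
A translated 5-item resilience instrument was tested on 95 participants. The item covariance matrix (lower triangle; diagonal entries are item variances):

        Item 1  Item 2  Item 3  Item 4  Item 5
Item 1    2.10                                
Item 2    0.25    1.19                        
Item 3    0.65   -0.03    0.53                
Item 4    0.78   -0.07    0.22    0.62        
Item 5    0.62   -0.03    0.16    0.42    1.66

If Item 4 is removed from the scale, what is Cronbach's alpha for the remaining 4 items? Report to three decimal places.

Remaining items: Item 1, Item 2, Item 3, Item 5 (k = 4).
Σσᵢ² = 2.10 + 1.19 + 0.53 + 1.66 = 5.48
σ²_T = 5.48 + 2 × 1.62 = 8.72
α (item deleted) = (4/3)·(1 − 5.48/8.72) = 0.495

α = 0.495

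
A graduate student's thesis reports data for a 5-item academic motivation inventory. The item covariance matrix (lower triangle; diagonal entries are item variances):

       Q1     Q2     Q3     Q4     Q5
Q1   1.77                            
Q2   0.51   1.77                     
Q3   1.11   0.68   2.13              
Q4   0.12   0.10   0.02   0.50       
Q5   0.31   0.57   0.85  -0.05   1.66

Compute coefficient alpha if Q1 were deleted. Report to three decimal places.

Remaining items: Q2, Q3, Q4, Q5 (k = 4).
Σσ²ᵢ = 1.77 + 2.13 + 0.50 + 1.66 = 6.06
Var(T) = 6.06 + 2 × 2.17 = 10.40
α (item deleted) = (4/3)·(1 − 6.06/10.40) = 0.556

α = 0.556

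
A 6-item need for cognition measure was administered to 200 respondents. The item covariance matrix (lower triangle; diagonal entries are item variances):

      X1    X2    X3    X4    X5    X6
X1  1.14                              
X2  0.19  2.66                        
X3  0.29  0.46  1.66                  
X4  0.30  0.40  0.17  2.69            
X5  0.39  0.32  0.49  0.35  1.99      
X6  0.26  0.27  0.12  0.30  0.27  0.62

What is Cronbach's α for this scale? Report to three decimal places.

Σσ²ᵢ = 1.14 + 2.66 + 1.66 + 2.69 + 1.99 + 0.62 = 10.76
Sum of off-diagonal covariances = 4.58
total variance = 10.76 + 2 × 4.58 = 19.92
α = (k/(k−1))·(1 − Σσ²ᵢ/total variance) = (6/5)·(1 − 10.76/19.92) = 0.552

Cronbach's α = 0.552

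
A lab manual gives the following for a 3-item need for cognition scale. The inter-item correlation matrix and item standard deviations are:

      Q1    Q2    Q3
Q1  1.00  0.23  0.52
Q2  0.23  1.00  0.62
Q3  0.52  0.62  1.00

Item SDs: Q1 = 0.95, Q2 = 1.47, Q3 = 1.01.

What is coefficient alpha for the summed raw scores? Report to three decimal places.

α = 0.690

Σσ²ᵢ = 0.95² + 1.47² + 1.01² = 4.0835
Covariances σ_ij = r_ij · s_i · s_j:
  σ(Q1,Q2) = 0.23 × 0.95 × 1.47 = 0.3212
  σ(Q1,Q3) = 0.52 × 0.95 × 1.01 = 0.4989
  σ(Q2,Q3) = 0.62 × 1.47 × 1.01 = 0.9205
σ²_T = Σσ²ᵢ + 2·Σσ_ij = 4.0835 + 2 × 1.7406 = 7.5647
α = (3/2)·(1 − 4.0835/7.5647) = 0.690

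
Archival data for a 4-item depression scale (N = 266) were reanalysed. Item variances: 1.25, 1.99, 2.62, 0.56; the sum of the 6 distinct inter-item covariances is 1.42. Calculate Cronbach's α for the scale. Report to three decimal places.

α = 0.409

sum of item variances = 1.25 + 1.99 + 2.62 + 0.56 = 6.42
Sum of distinct covariances = 1.42
Var(T) = sum of item variances + 2·Σcov = 6.42 + 2 × 1.42 = 9.26
α = (4/3)·(1 − 6.42/9.26) = 0.409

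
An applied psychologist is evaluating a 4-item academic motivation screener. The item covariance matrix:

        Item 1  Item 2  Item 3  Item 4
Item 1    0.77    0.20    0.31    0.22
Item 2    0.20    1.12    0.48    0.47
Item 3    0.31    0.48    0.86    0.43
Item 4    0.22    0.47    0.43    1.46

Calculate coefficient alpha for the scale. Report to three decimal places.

sum of item variances = 0.77 + 1.12 + 0.86 + 1.46 = 4.21
Sum of the distinct covariances = 2.11
σ²_T = 4.21 + 2 × 2.11 = 8.43
α = (k/(k−1))·(1 − sum of item variances/σ²_T) = (4/3)·(1 − 4.21/8.43) = 0.667

α = 0.667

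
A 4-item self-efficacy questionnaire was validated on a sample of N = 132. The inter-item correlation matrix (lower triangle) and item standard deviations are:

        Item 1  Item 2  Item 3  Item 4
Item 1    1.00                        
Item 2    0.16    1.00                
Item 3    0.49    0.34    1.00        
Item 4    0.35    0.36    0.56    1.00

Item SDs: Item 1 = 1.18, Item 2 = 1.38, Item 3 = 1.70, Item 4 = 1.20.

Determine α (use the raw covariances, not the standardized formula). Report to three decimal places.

α = 0.705

Σσ²ᵢ = 1.18² + 1.38² + 1.70² + 1.20² = 7.6268
Covariances σ_ij = r_ij · s_i · s_j:
  σ(Item 1,Item 2) = 0.16 × 1.18 × 1.38 = 0.2605
  σ(Item 1,Item 3) = 0.49 × 1.18 × 1.70 = 0.9829
  σ(Item 1,Item 4) = 0.35 × 1.18 × 1.20 = 0.4956
  σ(Item 2,Item 3) = 0.34 × 1.38 × 1.70 = 0.7976
  σ(Item 2,Item 4) = 0.36 × 1.38 × 1.20 = 0.5962
  σ(Item 3,Item 4) = 0.56 × 1.70 × 1.20 = 1.1424
σ²_T = Σσ²ᵢ + 2·Σσ_ij = 7.6268 + 2 × 4.2752 = 16.1772
α = (4/3)·(1 − 7.6268/16.1772) = 0.705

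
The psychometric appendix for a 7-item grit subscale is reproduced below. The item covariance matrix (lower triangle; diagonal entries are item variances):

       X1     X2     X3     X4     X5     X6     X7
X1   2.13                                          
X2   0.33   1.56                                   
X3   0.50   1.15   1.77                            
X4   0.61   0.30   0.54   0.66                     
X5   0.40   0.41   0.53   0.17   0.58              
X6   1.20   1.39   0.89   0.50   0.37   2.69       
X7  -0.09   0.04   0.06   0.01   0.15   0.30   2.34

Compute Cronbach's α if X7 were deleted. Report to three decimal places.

α = 0.797

Remaining items: X1, X2, X3, X4, X5, X6 (k = 6).
Σσᵢ² = 2.13 + 1.56 + 1.77 + 0.66 + 0.58 + 2.69 = 9.39
total variance = 9.39 + 2 × 9.29 = 27.97
α (item deleted) = (6/5)·(1 − 9.39/27.97) = 0.797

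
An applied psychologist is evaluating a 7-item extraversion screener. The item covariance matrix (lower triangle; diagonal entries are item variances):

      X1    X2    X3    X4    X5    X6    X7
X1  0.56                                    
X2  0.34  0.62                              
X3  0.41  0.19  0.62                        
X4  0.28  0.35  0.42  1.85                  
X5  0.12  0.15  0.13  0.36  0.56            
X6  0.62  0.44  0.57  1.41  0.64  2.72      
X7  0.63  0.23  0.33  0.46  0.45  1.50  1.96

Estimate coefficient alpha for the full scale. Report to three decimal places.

Σσ²ᵢ = 0.56 + 0.62 + 0.62 + 1.85 + 0.56 + 2.72 + 1.96 = 8.89
Σ_{i<j} σ_ij = 10.03
total variance = 8.89 + 2 × 10.03 = 28.95
α = (k/(k−1))·(1 − Σσ²ᵢ/total variance) = (7/6)·(1 − 8.89/28.95) = 0.808

coefficient alpha = 0.808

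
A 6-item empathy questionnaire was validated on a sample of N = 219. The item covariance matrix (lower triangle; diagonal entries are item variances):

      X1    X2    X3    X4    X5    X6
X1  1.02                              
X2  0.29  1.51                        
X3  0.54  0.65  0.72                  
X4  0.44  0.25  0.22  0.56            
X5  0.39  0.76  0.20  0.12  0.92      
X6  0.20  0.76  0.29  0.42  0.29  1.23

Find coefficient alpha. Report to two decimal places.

coefficient alpha = 0.79

ΣVar(i) = 1.02 + 1.51 + 0.72 + 0.56 + 0.92 + 1.23 = 5.96
Sum of off-diagonal covariances = 5.82
Var(T) = 5.96 + 2 × 5.82 = 17.60
α = (k/(k−1))·(1 − ΣVar(i)/Var(T)) = (6/5)·(1 − 5.96/17.60) = 0.79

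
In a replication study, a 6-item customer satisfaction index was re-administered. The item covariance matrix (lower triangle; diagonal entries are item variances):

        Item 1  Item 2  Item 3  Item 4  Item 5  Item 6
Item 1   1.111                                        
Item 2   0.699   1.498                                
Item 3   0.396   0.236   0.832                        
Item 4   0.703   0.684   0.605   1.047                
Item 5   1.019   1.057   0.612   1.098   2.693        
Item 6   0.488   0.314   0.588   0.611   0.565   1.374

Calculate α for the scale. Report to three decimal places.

α = 0.832

ΣVar(i) = 1.111 + 1.498 + 0.832 + 1.047 + 2.693 + 1.374 = 8.555
Σ_{i<j} σ_ij = 9.675
Var(T) = 8.555 + 2 × 9.675 = 27.905
α = (k/(k−1))·(1 − ΣVar(i)/Var(T)) = (6/5)·(1 − 8.555/27.905) = 0.832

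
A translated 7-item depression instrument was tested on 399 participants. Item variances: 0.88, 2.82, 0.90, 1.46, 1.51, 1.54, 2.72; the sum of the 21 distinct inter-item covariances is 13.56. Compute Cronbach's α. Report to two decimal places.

α = 0.81

sum of item variances = 0.88 + 2.82 + 0.90 + 1.46 + 1.51 + 1.54 + 2.72 = 11.83
Sum of distinct covariances = 13.56
Var(T) = sum of item variances + 2·Σcov = 11.83 + 2 × 13.56 = 38.95
α = (7/6)·(1 − 11.83/38.95) = 0.81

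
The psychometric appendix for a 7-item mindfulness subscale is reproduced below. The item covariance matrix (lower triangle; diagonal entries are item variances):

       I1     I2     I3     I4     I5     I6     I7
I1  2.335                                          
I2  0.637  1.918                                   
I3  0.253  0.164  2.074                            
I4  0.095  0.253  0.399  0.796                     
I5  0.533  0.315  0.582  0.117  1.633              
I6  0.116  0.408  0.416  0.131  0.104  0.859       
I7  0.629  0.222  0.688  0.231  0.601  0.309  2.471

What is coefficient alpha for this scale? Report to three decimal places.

Σσ²ᵢ = 2.335 + 1.918 + 2.074 + 0.796 + 1.633 + 0.859 + 2.471 = 12.086
Sum of off-diagonal covariances = 7.203
Var(T) = 12.086 + 2 × 7.203 = 26.492
α = (k/(k−1))·(1 − Σσ²ᵢ/Var(T)) = (7/6)·(1 − 12.086/26.492) = 0.634

coefficient alpha = 0.634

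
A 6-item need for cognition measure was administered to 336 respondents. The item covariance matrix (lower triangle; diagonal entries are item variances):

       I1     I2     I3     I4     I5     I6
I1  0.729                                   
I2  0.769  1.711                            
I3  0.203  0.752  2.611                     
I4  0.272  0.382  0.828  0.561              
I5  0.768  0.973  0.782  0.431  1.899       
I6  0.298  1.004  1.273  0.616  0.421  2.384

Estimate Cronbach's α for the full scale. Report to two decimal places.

α = 0.80

Σσ²ᵢ = 0.729 + 1.711 + 2.611 + 0.561 + 1.899 + 2.384 = 9.895
Sum of off-diagonal covariances = 9.772
total variance = 9.895 + 2 × 9.772 = 29.439
α = (k/(k−1))·(1 − Σσ²ᵢ/total variance) = (6/5)·(1 − 9.895/29.439) = 0.80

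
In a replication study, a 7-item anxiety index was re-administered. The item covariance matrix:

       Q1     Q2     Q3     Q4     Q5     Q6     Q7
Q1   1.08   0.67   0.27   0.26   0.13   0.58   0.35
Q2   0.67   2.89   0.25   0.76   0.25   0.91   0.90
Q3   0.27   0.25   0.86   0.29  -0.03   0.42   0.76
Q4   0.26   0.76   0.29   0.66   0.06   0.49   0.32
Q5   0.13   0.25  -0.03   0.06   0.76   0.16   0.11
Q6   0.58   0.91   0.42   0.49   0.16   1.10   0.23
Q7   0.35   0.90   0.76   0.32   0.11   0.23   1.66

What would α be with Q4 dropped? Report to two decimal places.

Remaining items: Q1, Q2, Q3, Q5, Q6, Q7 (k = 6).
Σσᵢ² = 1.08 + 2.89 + 0.86 + 0.76 + 1.10 + 1.66 = 8.35
σ²_T = 8.35 + 2 × 5.96 = 20.27
α (item deleted) = (6/5)·(1 − 8.35/20.27) = 0.71

α = 0.71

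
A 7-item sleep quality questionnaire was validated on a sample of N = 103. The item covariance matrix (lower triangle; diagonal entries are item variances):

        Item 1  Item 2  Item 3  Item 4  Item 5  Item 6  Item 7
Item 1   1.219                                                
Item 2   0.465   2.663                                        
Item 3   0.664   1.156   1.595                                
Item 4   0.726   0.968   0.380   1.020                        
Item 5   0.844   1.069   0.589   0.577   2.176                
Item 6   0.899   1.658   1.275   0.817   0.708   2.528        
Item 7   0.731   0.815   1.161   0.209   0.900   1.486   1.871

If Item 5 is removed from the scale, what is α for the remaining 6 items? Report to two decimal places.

α = 0.85

Remaining items: Item 1, Item 2, Item 3, Item 4, Item 6, Item 7 (k = 6).
Σσᵢ² = 1.219 + 2.663 + 1.595 + 1.020 + 2.528 + 1.871 = 10.896
total variance = 10.896 + 2 × 13.410 = 37.716
α (item deleted) = (6/5)·(1 − 10.896/37.716) = 0.85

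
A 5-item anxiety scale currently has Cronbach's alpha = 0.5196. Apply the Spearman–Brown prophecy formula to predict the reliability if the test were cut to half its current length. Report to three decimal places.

Length factor m = 1/2
α' = m·α / (1 − (1−m)·α)
   = 1/2 × 0.5196 / (1 − (1 − 1/2) × 0.5196)
   = 0.2598 / 0.7402 = 0.351

predicted reliability = 0.351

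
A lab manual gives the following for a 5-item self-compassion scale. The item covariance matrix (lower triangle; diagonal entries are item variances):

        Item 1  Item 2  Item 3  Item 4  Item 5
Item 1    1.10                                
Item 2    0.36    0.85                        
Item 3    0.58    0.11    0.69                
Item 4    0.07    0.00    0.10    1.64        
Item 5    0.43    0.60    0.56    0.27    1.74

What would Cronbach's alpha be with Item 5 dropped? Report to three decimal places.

Remaining items: Item 1, Item 2, Item 3, Item 4 (k = 4).
sum of item variances = 1.10 + 0.85 + 0.69 + 1.64 = 4.28
total variance = 4.28 + 2 × 1.22 = 6.72
α (item deleted) = (4/3)·(1 − 4.28/6.72) = 0.484

α = 0.484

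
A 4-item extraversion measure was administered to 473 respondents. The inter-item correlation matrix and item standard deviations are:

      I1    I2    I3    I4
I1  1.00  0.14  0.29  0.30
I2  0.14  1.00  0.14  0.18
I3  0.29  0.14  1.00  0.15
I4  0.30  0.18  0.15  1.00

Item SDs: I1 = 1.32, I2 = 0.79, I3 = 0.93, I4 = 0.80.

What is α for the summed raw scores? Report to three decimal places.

Σσ²ᵢ = 1.32² + 0.79² + 0.93² + 0.80² = 3.8714
Covariances σ_ij = r_ij · s_i · s_j:
  σ(I1,I2) = 0.14 × 1.32 × 0.79 = 0.1460
  σ(I1,I3) = 0.29 × 1.32 × 0.93 = 0.3560
  σ(I1,I4) = 0.30 × 1.32 × 0.80 = 0.3168
  σ(I2,I3) = 0.14 × 0.79 × 0.93 = 0.1029
  σ(I2,I4) = 0.18 × 0.79 × 0.80 = 0.1138
  σ(I3,I4) = 0.15 × 0.93 × 0.80 = 0.1116
σ²_T = Σσ²ᵢ + 2·Σσ_ij = 3.8714 + 2 × 1.1471 = 6.1656
α = (4/3)·(1 − 3.8714/6.1656) = 0.496

α = 0.496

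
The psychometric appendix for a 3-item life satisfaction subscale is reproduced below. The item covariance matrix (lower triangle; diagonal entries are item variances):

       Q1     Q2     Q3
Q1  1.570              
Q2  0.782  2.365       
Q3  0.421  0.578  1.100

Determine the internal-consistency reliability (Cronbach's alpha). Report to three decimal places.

sum of item variances = 1.570 + 2.365 + 1.100 = 5.035
Sum of the distinct covariances = 1.781
total variance = 5.035 + 2 × 1.781 = 8.597
α = (k/(k−1))·(1 − sum of item variances/total variance) = (3/2)·(1 − 5.035/8.597) = 0.621

α = 0.621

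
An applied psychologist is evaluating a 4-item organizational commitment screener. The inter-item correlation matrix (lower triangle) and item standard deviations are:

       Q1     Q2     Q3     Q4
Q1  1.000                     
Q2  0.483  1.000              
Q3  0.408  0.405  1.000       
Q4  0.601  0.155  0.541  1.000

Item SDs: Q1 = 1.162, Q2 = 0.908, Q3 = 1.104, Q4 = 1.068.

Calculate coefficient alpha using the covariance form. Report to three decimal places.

α = 0.756

Σσ²ᵢ = 1.162² + 0.908² + 1.104² + 1.068² = 4.5341
Covariances σ_ij = r_ij · s_i · s_j:
  σ(Q1,Q2) = 0.483 × 1.162 × 0.908 = 0.5096
  σ(Q1,Q3) = 0.408 × 1.162 × 1.104 = 0.5234
  σ(Q1,Q4) = 0.601 × 1.162 × 1.068 = 0.7459
  σ(Q2,Q3) = 0.405 × 0.908 × 1.104 = 0.4060
  σ(Q2,Q4) = 0.155 × 0.908 × 1.068 = 0.1503
  σ(Q3,Q4) = 0.541 × 1.104 × 1.068 = 0.6379
σ²_T = Σσ²ᵢ + 2·Σσ_ij = 4.5341 + 2 × 2.9731 = 10.4803
α = (4/3)·(1 − 4.5341/10.4803) = 0.756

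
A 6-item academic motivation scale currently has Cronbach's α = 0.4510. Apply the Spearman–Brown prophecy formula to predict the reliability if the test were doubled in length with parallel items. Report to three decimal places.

predicted reliability = 0.622

Length factor m = 2
α' = m·α / (1 + (m−1)·α)
   = 2 × 0.4510 / (1 + (2 − 1) × 0.4510)
   = 0.9020 / 1.4510 = 0.622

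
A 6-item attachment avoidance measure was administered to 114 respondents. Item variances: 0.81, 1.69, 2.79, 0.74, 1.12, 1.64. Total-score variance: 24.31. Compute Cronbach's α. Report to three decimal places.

ΣVar(i) = 0.81 + 1.69 + 2.79 + 0.74 + 1.12 + 1.64 = 8.79
α = (k/(k−1))·(1 − ΣVar(i)/σ²_total) = (6/5)·(1 − 8.79/24.31) = 0.766

Cronbach's α = 0.766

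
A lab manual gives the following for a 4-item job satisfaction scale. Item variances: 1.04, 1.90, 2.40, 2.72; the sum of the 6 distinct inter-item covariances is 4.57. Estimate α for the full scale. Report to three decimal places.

sum of item variances = 1.04 + 1.90 + 2.40 + 2.72 = 8.06
Sum of distinct covariances = 4.57
σ²_total = sum of item variances + 2·Σcov = 8.06 + 2 × 4.57 = 17.20
α = (4/3)·(1 − 8.06/17.20) = 0.709

α = 0.709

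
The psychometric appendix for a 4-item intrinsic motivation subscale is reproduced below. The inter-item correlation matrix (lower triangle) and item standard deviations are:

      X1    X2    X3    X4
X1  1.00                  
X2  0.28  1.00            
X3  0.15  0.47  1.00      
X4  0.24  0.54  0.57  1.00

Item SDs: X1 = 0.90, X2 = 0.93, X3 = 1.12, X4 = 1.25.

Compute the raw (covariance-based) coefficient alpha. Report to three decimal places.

Σσ²ᵢ = 0.90² + 0.93² + 1.12² + 1.25² = 4.4918
Covariances σ_ij = r_ij · s_i · s_j:
  σ(X1,X2) = 0.28 × 0.90 × 0.93 = 0.2344
  σ(X1,X3) = 0.15 × 0.90 × 1.12 = 0.1512
  σ(X1,X4) = 0.24 × 0.90 × 1.25 = 0.2700
  σ(X2,X3) = 0.47 × 0.93 × 1.12 = 0.4896
  σ(X2,X4) = 0.54 × 0.93 × 1.25 = 0.6278
  σ(X3,X4) = 0.57 × 1.12 × 1.25 = 0.7980
σ²_T = Σσ²ᵢ + 2·Σσ_ij = 4.4918 + 2 × 2.5710 = 9.6338
α = (4/3)·(1 − 4.4918/9.6338) = 0.712

α = 0.712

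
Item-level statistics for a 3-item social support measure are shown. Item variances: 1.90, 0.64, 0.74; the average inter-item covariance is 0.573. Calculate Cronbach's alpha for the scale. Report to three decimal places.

α = 0.768

ΣVar(i) = 1.90 + 0.64 + 0.74 = 3.28
Sum of the 3 distinct covariances = 3 × 0.573 = 1.719
σ²_total = ΣVar(i) + 2·Σcov = 3.28 + 2 × 1.719 = 6.718
α = (3/2)·(1 − 3.28/6.718) = 0.768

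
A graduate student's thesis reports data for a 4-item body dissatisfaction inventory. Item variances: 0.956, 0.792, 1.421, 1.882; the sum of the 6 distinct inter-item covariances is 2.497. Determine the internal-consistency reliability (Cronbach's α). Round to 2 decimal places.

Σσᵢ² = 0.956 + 0.792 + 1.421 + 1.882 = 5.051
Sum of distinct covariances = 2.497
Var(T) = Σσᵢ² + 2·Σcov = 5.051 + 2 × 2.497 = 10.045
α = (4/3)·(1 − 5.051/10.045) = 0.66

α = 0.66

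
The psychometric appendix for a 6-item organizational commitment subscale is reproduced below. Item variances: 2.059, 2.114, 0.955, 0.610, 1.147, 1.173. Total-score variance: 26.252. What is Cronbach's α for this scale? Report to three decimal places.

ΣVar(i) = 2.059 + 2.114 + 0.955 + 0.610 + 1.147 + 1.173 = 8.058
α = (k/(k−1))·(1 − ΣVar(i)/total variance) = (6/5)·(1 − 8.058/26.252) = 0.832

α = 0.832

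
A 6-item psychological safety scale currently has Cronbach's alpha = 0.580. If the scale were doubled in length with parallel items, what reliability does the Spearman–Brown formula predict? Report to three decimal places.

Length factor m = 2
α' = m·α / (1 + (m−1)·α)
   = 2 × 0.580 / (1 + (2 − 1) × 0.580)
   = 1.1600 / 1.5800 = 0.734

predicted reliability = 0.734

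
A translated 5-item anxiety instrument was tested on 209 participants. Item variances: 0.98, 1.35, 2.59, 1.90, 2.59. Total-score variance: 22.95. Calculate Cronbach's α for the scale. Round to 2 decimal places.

Cronbach's α = 0.74

sum of item variances = 0.98 + 1.35 + 2.59 + 1.90 + 2.59 = 9.41
α = (k/(k−1))·(1 − sum of item variances/σ²_T) = (5/4)·(1 − 9.41/22.95) = 0.74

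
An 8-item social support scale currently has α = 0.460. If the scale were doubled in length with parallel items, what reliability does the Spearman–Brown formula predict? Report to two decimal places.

predicted reliability = 0.63

Length factor m = 2
α' = m·α / (1 + (m−1)·α)
   = 2 × 0.460 / (1 + (2 − 1) × 0.460)
   = 0.9200 / 1.4600 = 0.63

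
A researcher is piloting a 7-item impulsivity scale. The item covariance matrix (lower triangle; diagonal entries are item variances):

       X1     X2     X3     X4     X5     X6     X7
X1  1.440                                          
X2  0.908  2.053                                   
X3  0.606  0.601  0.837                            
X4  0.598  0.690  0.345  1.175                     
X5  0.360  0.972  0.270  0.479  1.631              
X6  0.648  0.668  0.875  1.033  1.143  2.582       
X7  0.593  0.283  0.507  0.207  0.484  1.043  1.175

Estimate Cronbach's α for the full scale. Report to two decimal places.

α = 0.83

Σσᵢ² = 1.440 + 2.053 + 0.837 + 1.175 + 1.631 + 2.582 + 1.175 = 10.893
Sum of the distinct covariances = 13.313
σ²_T = 10.893 + 2 × 13.313 = 37.519
α = (k/(k−1))·(1 − Σσᵢ²/σ²_T) = (7/6)·(1 − 10.893/37.519) = 0.83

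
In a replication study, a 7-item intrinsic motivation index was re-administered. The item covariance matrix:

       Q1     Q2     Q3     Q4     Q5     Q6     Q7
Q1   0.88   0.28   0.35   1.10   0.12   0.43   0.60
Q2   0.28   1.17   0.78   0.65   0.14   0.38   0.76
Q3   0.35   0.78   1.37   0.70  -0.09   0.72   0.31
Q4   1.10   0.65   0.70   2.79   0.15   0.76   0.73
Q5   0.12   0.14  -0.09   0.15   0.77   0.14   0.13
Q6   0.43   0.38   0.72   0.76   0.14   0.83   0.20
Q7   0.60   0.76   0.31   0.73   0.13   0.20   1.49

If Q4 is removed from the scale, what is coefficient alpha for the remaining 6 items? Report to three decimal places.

Remaining items: Q1, Q2, Q3, Q5, Q6, Q7 (k = 6).
Σσᵢ² = 0.88 + 1.17 + 1.37 + 0.77 + 0.83 + 1.49 = 6.51
Var(T) = 6.51 + 2 × 5.25 = 17.01
α (item deleted) = (6/5)·(1 − 6.51/17.01) = 0.741

α = 0.741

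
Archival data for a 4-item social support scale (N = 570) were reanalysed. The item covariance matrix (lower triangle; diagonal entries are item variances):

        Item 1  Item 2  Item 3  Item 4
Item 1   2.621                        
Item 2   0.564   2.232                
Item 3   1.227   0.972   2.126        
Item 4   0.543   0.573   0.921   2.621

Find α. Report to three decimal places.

α = 0.667

Σσᵢ² = 2.621 + 2.232 + 2.126 + 2.621 = 9.600
Sum of off-diagonal covariances = 4.800
σ²_total = 9.600 + 2 × 4.800 = 19.200
α = (k/(k−1))·(1 − Σσᵢ²/σ²_total) = (4/3)·(1 − 9.600/19.200) = 0.667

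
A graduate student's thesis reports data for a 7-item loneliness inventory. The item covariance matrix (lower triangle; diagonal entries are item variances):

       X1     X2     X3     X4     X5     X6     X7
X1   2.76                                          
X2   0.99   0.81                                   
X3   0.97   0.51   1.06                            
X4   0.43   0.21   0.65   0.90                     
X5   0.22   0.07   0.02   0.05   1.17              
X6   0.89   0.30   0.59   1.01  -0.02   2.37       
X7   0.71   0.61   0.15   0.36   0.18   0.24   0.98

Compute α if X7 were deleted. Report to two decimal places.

Remaining items: X1, X2, X3, X4, X5, X6 (k = 6).
Σσ²ᵢ = 2.76 + 0.81 + 1.06 + 0.90 + 1.17 + 2.37 = 9.07
total variance = 9.07 + 2 × 6.89 = 22.85
α (item deleted) = (6/5)·(1 − 9.07/22.85) = 0.72

α = 0.72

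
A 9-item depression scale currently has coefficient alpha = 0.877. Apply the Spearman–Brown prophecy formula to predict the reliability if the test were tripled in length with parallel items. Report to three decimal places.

Length factor m = 3
α' = m·α / (1 + (m−1)·α)
   = 3 × 0.877 / (1 + (3 − 1) × 0.877)
   = 2.6310 / 2.7540 = 0.955

predicted reliability = 0.955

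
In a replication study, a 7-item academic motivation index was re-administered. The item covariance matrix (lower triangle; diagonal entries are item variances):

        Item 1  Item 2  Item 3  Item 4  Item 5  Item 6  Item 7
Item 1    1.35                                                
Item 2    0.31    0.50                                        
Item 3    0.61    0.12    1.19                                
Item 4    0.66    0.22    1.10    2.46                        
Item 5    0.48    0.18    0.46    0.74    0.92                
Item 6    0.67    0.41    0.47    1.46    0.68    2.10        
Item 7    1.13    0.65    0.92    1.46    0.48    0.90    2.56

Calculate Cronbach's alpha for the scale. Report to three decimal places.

Σσᵢ² = 1.35 + 0.50 + 1.19 + 2.46 + 0.92 + 2.10 + 2.56 = 11.08
Sum of the distinct covariances = 14.11
σ²_T = 11.08 + 2 × 14.11 = 39.30
α = (k/(k−1))·(1 − Σσᵢ²/σ²_T) = (7/6)·(1 − 11.08/39.30) = 0.838

Cronbach's alpha = 0.838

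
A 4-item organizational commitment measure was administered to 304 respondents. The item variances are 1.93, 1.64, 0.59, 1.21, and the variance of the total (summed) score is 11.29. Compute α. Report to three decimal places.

α = 0.699

Σσ²ᵢ = 1.93 + 1.64 + 0.59 + 1.21 = 5.37
α = (k/(k−1))·(1 − Σσ²ᵢ/total variance) = (4/3)·(1 − 5.37/11.29) = 0.699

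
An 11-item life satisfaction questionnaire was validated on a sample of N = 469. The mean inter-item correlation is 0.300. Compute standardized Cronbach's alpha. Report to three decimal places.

α = 0.825

Standardized α = k·r̄ / (1 + (k−1)·r̄) = 11 × 0.300 / (1 + 10 × 0.300)
  = 3.3000 / 4.0000 = 0.825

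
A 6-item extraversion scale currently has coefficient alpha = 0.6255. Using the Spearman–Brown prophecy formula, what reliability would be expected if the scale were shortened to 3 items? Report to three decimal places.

predicted reliability = 0.455

Length factor m = 3/6 = 0.5000
α' = m·α / (1 − (1−m)·α)
   = 3/6 × 0.6255 / (1 − (1 − 3/6) × 0.6255)
   = 0.3127 / 0.6873 = 0.455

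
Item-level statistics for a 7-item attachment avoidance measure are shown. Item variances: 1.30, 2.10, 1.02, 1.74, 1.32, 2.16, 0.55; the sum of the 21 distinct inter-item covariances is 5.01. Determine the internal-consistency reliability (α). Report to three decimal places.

α = 0.578

sum of item variances = 1.30 + 2.10 + 1.02 + 1.74 + 1.32 + 2.16 + 0.55 = 10.19
Sum of distinct covariances = 5.01
total variance = sum of item variances + 2·Σcov = 10.19 + 2 × 5.01 = 20.21
α = (7/6)·(1 − 10.19/20.21) = 0.578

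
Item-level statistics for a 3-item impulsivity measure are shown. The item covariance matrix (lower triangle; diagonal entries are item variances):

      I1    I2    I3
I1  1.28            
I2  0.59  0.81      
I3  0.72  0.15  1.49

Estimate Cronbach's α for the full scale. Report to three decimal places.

α = 0.674

Σσᵢ² = 1.28 + 0.81 + 1.49 = 3.58
Σ_{i<j} σ_ij = 1.46
σ²_T = 3.58 + 2 × 1.46 = 6.50
α = (k/(k−1))·(1 − Σσᵢ²/σ²_T) = (3/2)·(1 − 3.58/6.50) = 0.674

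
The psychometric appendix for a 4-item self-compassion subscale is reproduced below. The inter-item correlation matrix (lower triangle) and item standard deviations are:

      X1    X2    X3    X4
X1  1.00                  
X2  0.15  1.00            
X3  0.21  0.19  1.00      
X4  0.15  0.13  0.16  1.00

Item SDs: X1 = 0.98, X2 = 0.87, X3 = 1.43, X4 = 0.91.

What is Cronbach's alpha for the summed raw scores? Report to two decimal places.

Σσ²ᵢ = 0.98² + 0.87² + 1.43² + 0.91² = 4.5903
Covariances σ_ij = r_ij · s_i · s_j:
  σ(X1,X2) = 0.15 × 0.98 × 0.87 = 0.1279
  σ(X1,X3) = 0.21 × 0.98 × 1.43 = 0.2943
  σ(X1,X4) = 0.15 × 0.98 × 0.91 = 0.1338
  σ(X2,X3) = 0.19 × 0.87 × 1.43 = 0.2364
  σ(X2,X4) = 0.13 × 0.87 × 0.91 = 0.1029
  σ(X3,X4) = 0.16 × 1.43 × 0.91 = 0.2082
σ²_T = Σσ²ᵢ + 2·Σσ_ij = 4.5903 + 2 × 1.1035 = 6.7973
α = (4/3)·(1 − 4.5903/6.7973) = 0.43

α = 0.43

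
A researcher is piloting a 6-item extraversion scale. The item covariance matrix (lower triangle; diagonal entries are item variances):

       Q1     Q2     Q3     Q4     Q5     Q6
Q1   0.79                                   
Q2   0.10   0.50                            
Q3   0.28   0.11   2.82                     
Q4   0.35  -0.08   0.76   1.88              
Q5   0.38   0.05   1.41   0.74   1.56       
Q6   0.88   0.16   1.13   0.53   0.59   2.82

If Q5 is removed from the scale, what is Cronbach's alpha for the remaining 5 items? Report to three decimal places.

Remaining items: Q1, Q2, Q3, Q4, Q6 (k = 5).
Σσᵢ² = 0.79 + 0.50 + 2.82 + 1.88 + 2.82 = 8.81
total variance = 8.81 + 2 × 4.22 = 17.25
α (item deleted) = (5/4)·(1 − 8.81/17.25) = 0.612

Cronbach's alpha = 0.612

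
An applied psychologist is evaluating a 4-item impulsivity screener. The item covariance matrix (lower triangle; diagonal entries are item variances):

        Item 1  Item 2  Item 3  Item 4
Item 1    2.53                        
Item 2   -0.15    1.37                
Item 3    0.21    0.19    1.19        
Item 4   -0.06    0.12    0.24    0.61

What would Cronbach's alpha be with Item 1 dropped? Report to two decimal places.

Remaining items: Item 2, Item 3, Item 4 (k = 3).
Σσ²ᵢ = 1.37 + 1.19 + 0.61 = 3.17
Var(T) = 3.17 + 2 × 0.55 = 4.27
α (item deleted) = (3/2)·(1 − 3.17/4.27) = 0.39

Cronbach's alpha = 0.39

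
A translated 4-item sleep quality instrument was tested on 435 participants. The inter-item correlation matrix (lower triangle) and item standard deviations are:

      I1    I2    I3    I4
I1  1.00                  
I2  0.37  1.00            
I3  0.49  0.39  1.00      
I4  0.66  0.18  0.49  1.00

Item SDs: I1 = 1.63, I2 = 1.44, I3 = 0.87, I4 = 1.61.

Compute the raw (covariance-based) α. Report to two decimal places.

α = 0.73

Σσ²ᵢ = 1.63² + 1.44² + 0.87² + 1.61² = 8.0795
Covariances σ_ij = r_ij · s_i · s_j:
  σ(I1,I2) = 0.37 × 1.63 × 1.44 = 0.8685
  σ(I1,I3) = 0.49 × 1.63 × 0.87 = 0.6949
  σ(I1,I4) = 0.66 × 1.63 × 1.61 = 1.7320
  σ(I2,I3) = 0.39 × 1.44 × 0.87 = 0.4886
  σ(I2,I4) = 0.18 × 1.44 × 1.61 = 0.4173
  σ(I3,I4) = 0.49 × 0.87 × 1.61 = 0.6863
σ²_T = Σσ²ᵢ + 2·Σσ_ij = 8.0795 + 2 × 4.8876 = 17.8547
α = (4/3)·(1 − 8.0795/17.8547) = 0.73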